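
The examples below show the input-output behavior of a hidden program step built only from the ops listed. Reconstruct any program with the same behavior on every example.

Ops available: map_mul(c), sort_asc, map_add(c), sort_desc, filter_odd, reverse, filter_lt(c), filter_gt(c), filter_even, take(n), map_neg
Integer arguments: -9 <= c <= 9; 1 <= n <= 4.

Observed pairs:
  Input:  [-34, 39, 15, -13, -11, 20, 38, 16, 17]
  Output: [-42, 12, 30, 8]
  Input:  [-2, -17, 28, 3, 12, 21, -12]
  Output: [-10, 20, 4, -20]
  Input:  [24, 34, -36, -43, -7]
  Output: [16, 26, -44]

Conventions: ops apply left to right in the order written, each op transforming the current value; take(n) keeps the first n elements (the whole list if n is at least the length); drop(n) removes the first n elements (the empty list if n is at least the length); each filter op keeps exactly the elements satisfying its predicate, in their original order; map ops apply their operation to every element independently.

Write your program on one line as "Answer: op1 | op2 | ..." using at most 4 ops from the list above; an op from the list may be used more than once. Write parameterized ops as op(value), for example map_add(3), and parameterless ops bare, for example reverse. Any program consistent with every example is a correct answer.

map_mul(-1) | map_add(8) | filter_even | map_neg

Check, running the answer program on each example:
  [-34, 39, 15, -13, -11, 20, 38, 16, 17] -> [34, -39, -15, 13, 11, -20, -38, -16, -17] -> [42, -31, -7, 21, 19, -12, -30, -8, -9] -> [42, -12, -30, -8] -> [-42, 12, 30, 8]
  [-2, -17, 28, 3, 12, 21, -12] -> [2, 17, -28, -3, -12, -21, 12] -> [10, 25, -20, 5, -4, -13, 20] -> [10, -20, -4, 20] -> [-10, 20, 4, -20]
  [24, 34, -36, -43, -7] -> [-24, -34, 36, 43, 7] -> [-16, -26, 44, 51, 15] -> [-16, -26, 44] -> [16, 26, -44]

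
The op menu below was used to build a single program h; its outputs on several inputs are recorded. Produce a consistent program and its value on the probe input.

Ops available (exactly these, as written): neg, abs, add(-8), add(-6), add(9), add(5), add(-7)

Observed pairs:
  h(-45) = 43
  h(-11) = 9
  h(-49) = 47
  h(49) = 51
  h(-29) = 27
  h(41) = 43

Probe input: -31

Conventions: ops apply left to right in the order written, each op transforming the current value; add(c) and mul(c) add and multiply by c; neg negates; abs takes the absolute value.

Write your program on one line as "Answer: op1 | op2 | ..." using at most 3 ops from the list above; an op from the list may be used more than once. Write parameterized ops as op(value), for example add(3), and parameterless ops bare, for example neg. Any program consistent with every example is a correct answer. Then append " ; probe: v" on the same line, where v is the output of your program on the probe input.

add(-7) | add(9) | abs ; probe: 29

Check, running the answer program on each example:
  -45 -> -52 -> -43 -> 43
  -11 -> -18 -> -9 -> 9
  -49 -> -56 -> -47 -> 47
  49 -> 42 -> 51 -> 51
  -29 -> -36 -> -27 -> 27
  41 -> 34 -> 43 -> 43
  probe: -31 -> -38 -> -29 -> 29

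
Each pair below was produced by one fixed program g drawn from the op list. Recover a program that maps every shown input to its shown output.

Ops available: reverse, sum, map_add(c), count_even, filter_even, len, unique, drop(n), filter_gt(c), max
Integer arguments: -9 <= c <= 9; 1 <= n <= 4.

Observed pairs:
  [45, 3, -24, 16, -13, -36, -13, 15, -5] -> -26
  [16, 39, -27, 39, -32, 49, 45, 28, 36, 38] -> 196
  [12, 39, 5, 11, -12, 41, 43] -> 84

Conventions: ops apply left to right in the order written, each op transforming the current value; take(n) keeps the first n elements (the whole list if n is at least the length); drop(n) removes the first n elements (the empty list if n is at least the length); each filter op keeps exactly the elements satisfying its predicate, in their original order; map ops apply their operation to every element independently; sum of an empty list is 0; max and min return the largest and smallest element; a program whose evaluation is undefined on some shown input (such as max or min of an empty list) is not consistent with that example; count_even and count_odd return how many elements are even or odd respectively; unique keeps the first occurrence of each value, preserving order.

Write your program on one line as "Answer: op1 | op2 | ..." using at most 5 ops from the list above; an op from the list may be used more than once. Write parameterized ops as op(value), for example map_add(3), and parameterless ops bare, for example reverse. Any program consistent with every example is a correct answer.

drop(2) | unique | drop(3) | sum

Check, running the answer program on each example:
  [45, 3, -24, 16, -13, -36, -13, 15, -5] -> [-24, 16, -13, -36, -13, 15, -5] -> [-24, 16, -13, -36, 15, -5] -> [-36, 15, -5] -> -26
  [16, 39, -27, 39, -32, 49, 45, 28, 36, 38] -> [-27, 39, -32, 49, 45, 28, 36, 38] -> [-27, 39, -32, 49, 45, 28, 36, 38] -> [49, 45, 28, 36, 38] -> 196
  [12, 39, 5, 11, -12, 41, 43] -> [5, 11, -12, 41, 43] -> [5, 11, -12, 41, 43] -> [41, 43] -> 84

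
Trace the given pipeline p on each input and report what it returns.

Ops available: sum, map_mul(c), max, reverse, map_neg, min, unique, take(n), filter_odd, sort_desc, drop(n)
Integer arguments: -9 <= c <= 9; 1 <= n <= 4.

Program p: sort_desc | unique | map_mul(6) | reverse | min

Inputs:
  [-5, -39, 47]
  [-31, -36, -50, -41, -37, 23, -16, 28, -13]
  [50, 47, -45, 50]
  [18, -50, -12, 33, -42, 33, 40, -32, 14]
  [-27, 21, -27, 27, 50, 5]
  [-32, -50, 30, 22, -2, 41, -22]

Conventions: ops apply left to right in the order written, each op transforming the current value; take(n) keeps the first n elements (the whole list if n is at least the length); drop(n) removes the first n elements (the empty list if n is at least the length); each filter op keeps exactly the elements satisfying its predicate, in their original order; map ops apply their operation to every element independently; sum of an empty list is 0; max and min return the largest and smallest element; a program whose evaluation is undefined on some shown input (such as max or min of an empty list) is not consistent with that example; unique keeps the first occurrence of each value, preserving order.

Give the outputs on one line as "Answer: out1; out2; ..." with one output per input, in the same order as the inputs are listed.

Execution, op by op:
  [-5, -39, 47] -> [47, -5, -39] -> [47, -5, -39] -> [282, -30, -234] -> [-234, -30, 282] -> -234
  [-31, -36, -50, -41, -37, 23, -16, 28, -13] -> [28, 23, -13, -16, -31, -36, -37, -41, -50] -> [28, 23, -13, -16, -31, -36, -37, -41, -50] -> [168, 138, -78, -96, -186, -216, -222, -246, -300] -> [-300, -246, -222, -216, -186, -96, -78, 138, 168] -> -300
  [50, 47, -45, 50] -> [50, 50, 47, -45] -> [50, 47, -45] -> [300, 282, -270] -> [-270, 282, 300] -> -270
  [18, -50, -12, 33, -42, 33, 40, -32, 14] -> [40, 33, 33, 18, 14, -12, -32, -42, -50] -> [40, 33, 18, 14, -12, -32, -42, -50] -> [240, 198, 108, 84, -72, -192, -252, -300] -> [-300, -252, -192, -72, 84, 108, 198, 240] -> -300
  [-27, 21, -27, 27, 50, 5] -> [50, 27, 21, 5, -27, -27] -> [50, 27, 21, 5, -27] -> [300, 162, 126, 30, -162] -> [-162, 30, 126, 162, 300] -> -162
  [-32, -50, 30, 22, -2, 41, -22] -> [41, 30, 22, -2, -22, -32, -50] -> [41, 30, 22, -2, -22, -32, -50] -> [246, 180, 132, -12, -132, -192, -300] -> [-300, -192, -132, -12, 132, 180, 246] -> -300

-234; -300; -270; -300; -162; -300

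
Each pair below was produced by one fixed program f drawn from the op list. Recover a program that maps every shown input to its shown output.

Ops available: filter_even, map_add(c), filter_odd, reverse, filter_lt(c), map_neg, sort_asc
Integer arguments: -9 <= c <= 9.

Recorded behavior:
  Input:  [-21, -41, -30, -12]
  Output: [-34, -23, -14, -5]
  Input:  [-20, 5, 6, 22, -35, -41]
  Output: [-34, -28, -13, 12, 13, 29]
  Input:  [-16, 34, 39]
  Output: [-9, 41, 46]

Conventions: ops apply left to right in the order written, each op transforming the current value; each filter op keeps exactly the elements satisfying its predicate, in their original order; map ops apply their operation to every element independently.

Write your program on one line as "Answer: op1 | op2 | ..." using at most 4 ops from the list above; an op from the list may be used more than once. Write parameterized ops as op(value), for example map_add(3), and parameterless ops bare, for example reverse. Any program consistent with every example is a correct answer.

reverse | map_add(7) | sort_asc

Check, running the answer program on each example:
  [-21, -41, -30, -12] -> [-12, -30, -41, -21] -> [-5, -23, -34, -14] -> [-34, -23, -14, -5]
  [-20, 5, 6, 22, -35, -41] -> [-41, -35, 22, 6, 5, -20] -> [-34, -28, 29, 13, 12, -13] -> [-34, -28, -13, 12, 13, 29]
  [-16, 34, 39] -> [39, 34, -16] -> [46, 41, -9] -> [-9, 41, 46]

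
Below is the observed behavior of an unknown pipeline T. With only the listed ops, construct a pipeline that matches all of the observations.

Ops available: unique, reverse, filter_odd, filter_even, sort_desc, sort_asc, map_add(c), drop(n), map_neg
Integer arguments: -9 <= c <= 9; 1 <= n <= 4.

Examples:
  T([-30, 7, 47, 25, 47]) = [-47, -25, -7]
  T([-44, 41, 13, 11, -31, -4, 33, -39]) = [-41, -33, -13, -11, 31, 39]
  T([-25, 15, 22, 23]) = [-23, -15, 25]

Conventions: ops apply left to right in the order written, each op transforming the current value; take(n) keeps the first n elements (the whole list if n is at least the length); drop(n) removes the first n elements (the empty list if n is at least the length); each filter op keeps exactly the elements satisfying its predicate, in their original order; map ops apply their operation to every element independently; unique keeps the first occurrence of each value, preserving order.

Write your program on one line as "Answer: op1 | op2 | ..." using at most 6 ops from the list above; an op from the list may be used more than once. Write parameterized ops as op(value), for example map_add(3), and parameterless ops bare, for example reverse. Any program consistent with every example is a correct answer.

sort_asc | filter_odd | unique | reverse | map_neg

Check, running the answer program on each example:
  [-30, 7, 47, 25, 47] -> [-30, 7, 25, 47, 47] -> [7, 25, 47, 47] -> [7, 25, 47] -> [47, 25, 7] -> [-47, -25, -7]
  [-44, 41, 13, 11, -31, -4, 33, -39] -> [-44, -39, -31, -4, 11, 13, 33, 41] -> [-39, -31, 11, 13, 33, 41] -> [-39, -31, 11, 13, 33, 41] -> [41, 33, 13, 11, -31, -39] -> [-41, -33, -13, -11, 31, 39]
  [-25, 15, 22, 23] -> [-25, 15, 22, 23] -> [-25, 15, 23] -> [-25, 15, 23] -> [23, 15, -25] -> [-23, -15, 25]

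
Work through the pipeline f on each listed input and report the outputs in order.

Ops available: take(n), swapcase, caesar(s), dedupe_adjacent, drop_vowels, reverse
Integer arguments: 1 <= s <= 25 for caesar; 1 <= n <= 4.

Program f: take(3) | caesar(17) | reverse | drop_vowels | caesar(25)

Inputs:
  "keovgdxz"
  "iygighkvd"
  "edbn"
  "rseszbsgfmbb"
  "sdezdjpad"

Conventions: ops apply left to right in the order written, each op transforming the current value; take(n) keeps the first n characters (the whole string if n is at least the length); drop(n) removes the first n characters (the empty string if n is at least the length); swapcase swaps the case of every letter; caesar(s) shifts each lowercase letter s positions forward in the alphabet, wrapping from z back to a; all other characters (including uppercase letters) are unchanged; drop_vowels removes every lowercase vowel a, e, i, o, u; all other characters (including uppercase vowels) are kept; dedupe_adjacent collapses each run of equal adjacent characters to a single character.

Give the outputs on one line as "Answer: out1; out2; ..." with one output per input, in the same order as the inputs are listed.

"eua"; "woy"; "ru"; "ui"; "ui"

Execution, op by op:
  "keovgdxz" -> "keo" -> "bvf" -> "fvb" -> "fvb" -> "eua"
  "iygighkvd" -> "iyg" -> "zpx" -> "xpz" -> "xpz" -> "woy"
  "edbn" -> "edb" -> "vus" -> "suv" -> "sv" -> "ru"
  "rseszbsgfmbb" -> "rse" -> "ijv" -> "vji" -> "vj" -> "ui"
  "sdezdjpad" -> "sde" -> "juv" -> "vuj" -> "vj" -> "ui"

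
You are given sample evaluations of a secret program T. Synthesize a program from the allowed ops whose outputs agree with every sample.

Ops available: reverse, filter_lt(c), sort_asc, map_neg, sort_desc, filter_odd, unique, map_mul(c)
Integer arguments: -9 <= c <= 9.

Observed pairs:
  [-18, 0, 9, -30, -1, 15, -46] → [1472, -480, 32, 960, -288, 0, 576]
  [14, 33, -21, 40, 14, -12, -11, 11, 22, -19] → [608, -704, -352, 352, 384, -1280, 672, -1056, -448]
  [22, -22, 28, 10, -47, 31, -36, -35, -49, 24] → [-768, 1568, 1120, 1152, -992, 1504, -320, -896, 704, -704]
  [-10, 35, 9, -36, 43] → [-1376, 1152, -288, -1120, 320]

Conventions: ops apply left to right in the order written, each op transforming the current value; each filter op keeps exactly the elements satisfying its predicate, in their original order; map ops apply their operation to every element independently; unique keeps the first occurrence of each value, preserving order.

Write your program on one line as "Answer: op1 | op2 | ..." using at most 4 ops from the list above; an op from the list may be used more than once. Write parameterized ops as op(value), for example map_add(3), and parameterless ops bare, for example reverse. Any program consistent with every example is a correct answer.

map_mul(-4) | unique | map_mul(8) | reverse

Check, running the answer program on each example:
  [-18, 0, 9, -30, -1, 15, -46] -> [72, 0, -36, 120, 4, -60, 184] -> [72, 0, -36, 120, 4, -60, 184] -> [576, 0, -288, 960, 32, -480, 1472] -> [1472, -480, 32, 960, -288, 0, 576]
  [14, 33, -21, 40, 14, -12, -11, 11, 22, -19] -> [-56, -132, 84, -160, -56, 48, 44, -44, -88, 76] -> [-56, -132, 84, -160, 48, 44, -44, -88, 76] -> [-448, -1056, 672, -1280, 384, 352, -352, -704, 608] -> [608, -704, -352, 352, 384, -1280, 672, -1056, -448]
  [22, -22, 28, 10, -47, 31, -36, -35, -49, 24] -> [-88, 88, -112, -40, 188, -124, 144, 140, 196, -96] -> [-88, 88, -112, -40, 188, -124, 144, 140, 196, -96] -> [-704, 704, -896, -320, 1504, -992, 1152, 1120, 1568, -768] -> [-768, 1568, 1120, 1152, -992, 1504, -320, -896, 704, -704]
  [-10, 35, 9, -36, 43] -> [40, -140, -36, 144, -172] -> [40, -140, -36, 144, -172] -> [320, -1120, -288, 1152, -1376] -> [-1376, 1152, -288, -1120, 320]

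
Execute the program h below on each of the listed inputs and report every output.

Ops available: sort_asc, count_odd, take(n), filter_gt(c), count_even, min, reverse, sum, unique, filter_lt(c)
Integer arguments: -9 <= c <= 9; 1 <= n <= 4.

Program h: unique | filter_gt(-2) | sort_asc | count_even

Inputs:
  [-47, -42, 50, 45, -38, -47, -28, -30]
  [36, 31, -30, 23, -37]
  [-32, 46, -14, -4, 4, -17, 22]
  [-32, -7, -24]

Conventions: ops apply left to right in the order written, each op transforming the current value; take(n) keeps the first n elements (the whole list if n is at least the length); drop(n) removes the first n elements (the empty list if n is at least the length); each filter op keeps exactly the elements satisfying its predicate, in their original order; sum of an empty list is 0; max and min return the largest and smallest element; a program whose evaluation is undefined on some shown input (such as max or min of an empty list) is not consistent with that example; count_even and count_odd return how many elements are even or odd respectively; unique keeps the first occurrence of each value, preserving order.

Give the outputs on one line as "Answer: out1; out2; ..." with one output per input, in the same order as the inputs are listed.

1; 1; 3; 0

Execution, op by op:
  [-47, -42, 50, 45, -38, -47, -28, -30] -> [-47, -42, 50, 45, -38, -28, -30] -> [50, 45] -> [45, 50] -> 1
  [36, 31, -30, 23, -37] -> [36, 31, -30, 23, -37] -> [36, 31, 23] -> [23, 31, 36] -> 1
  [-32, 46, -14, -4, 4, -17, 22] -> [-32, 46, -14, -4, 4, -17, 22] -> [46, 4, 22] -> [4, 22, 46] -> 3
  [-32, -7, -24] -> [-32, -7, -24] -> [] -> [] -> 0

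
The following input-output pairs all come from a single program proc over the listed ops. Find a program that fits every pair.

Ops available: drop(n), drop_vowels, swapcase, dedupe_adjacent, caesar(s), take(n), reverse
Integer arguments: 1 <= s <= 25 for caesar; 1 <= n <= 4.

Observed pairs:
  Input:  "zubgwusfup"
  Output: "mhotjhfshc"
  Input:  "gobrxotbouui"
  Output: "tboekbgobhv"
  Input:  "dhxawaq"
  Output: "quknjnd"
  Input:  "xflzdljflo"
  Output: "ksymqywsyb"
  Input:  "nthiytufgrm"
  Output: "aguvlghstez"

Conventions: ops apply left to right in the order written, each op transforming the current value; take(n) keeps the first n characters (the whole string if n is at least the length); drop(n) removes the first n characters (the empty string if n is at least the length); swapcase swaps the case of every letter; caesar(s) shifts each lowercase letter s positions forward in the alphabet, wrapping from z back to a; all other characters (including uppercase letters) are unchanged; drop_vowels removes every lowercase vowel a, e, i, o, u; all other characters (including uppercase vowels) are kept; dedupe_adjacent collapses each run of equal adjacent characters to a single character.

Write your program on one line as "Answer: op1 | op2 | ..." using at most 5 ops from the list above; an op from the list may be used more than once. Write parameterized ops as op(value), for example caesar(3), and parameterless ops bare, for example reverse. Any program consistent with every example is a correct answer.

dedupe_adjacent | caesar(17) | caesar(7) | caesar(24) | caesar(17)

Check, running the answer program on each example:
  "zubgwusfup" -> "zubgwusfup" -> "qlsxnljwlg" -> "xszeusqdsn" -> "vqxcsqobql" -> "mhotjhfshc"
  "gobrxotbouui" -> "gobrxotboui" -> "xfsiofksflz" -> "emzpvmrzmsg" -> "ckxntkpxkqe" -> "tboekbgobhv"
  "dhxawaq" -> "dhxawaq" -> "uyornrh" -> "bfvyuyo" -> "zdtwswm" -> "quknjnd"
  "xflzdljflo" -> "xflzdljflo" -> "owcqucawcf" -> "vdjxbjhdjm" -> "tbhvzhfbhk" -> "ksymqywsyb"
  "nthiytufgrm" -> "nthiytufgrm" -> "ekyzpklwxid" -> "lrfgwrsdepk" -> "jpdeupqbcni" -> "aguvlghstez"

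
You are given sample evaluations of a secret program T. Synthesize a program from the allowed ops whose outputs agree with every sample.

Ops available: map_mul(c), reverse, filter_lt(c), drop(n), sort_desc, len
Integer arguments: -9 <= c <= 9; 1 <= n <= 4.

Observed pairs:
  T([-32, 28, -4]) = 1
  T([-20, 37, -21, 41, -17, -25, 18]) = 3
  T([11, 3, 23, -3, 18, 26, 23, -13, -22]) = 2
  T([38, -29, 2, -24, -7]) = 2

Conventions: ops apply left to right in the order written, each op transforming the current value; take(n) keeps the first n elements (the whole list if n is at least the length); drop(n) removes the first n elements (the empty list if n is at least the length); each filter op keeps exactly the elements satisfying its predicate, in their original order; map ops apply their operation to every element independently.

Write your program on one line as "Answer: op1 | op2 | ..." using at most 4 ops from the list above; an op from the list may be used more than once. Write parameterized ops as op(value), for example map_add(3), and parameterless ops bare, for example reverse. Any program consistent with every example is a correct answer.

drop(2) | reverse | filter_lt(-3) | len

Check, running the answer program on each example:
  [-32, 28, -4] -> [-4] -> [-4] -> [-4] -> 1
  [-20, 37, -21, 41, -17, -25, 18] -> [-21, 41, -17, -25, 18] -> [18, -25, -17, 41, -21] -> [-25, -17, -21] -> 3
  [11, 3, 23, -3, 18, 26, 23, -13, -22] -> [23, -3, 18, 26, 23, -13, -22] -> [-22, -13, 23, 26, 18, -3, 23] -> [-22, -13] -> 2
  [38, -29, 2, -24, -7] -> [2, -24, -7] -> [-7, -24, 2] -> [-7, -24] -> 2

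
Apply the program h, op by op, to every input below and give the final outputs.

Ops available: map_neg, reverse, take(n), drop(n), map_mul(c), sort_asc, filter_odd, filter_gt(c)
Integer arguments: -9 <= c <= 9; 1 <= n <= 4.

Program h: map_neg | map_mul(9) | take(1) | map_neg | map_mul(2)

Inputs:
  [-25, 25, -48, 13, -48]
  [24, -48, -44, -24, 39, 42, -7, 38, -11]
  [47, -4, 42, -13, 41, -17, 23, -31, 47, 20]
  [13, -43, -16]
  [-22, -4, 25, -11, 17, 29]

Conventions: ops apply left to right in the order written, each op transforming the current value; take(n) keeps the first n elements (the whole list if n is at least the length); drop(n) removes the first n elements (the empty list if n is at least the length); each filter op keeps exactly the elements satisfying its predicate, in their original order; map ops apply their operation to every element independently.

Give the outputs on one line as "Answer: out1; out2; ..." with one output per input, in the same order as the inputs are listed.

[-450]; [432]; [846]; [234]; [-396]

Execution, op by op:
  [-25, 25, -48, 13, -48] -> [25, -25, 48, -13, 48] -> [225, -225, 432, -117, 432] -> [225] -> [-225] -> [-450]
  [24, -48, -44, -24, 39, 42, -7, 38, -11] -> [-24, 48, 44, 24, -39, -42, 7, -38, 11] -> [-216, 432, 396, 216, -351, -378, 63, -342, 99] -> [-216] -> [216] -> [432]
  [47, -4, 42, -13, 41, -17, 23, -31, 47, 20] -> [-47, 4, -42, 13, -41, 17, -23, 31, -47, -20] -> [-423, 36, -378, 117, -369, 153, -207, 279, -423, -180] -> [-423] -> [423] -> [846]
  [13, -43, -16] -> [-13, 43, 16] -> [-117, 387, 144] -> [-117] -> [117] -> [234]
  [-22, -4, 25, -11, 17, 29] -> [22, 4, -25, 11, -17, -29] -> [198, 36, -225, 99, -153, -261] -> [198] -> [-198] -> [-396]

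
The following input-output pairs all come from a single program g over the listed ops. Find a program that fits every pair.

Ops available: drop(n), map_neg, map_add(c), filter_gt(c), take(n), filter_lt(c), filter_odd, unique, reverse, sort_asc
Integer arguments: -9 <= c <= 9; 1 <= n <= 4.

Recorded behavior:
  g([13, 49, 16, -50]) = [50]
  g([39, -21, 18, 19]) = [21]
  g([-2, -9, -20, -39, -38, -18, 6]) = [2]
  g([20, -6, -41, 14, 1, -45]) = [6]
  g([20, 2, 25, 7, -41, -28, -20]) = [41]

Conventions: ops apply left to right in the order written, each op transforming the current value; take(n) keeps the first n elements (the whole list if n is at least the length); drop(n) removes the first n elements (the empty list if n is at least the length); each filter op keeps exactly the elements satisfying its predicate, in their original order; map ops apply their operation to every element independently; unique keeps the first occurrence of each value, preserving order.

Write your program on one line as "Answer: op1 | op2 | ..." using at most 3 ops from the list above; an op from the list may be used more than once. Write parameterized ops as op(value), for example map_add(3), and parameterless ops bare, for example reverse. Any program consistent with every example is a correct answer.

filter_lt(0) | map_neg | take(1)

Check, running the answer program on each example:
  [13, 49, 16, -50] -> [-50] -> [50] -> [50]
  [39, -21, 18, 19] -> [-21] -> [21] -> [21]
  [-2, -9, -20, -39, -38, -18, 6] -> [-2, -9, -20, -39, -38, -18] -> [2, 9, 20, 39, 38, 18] -> [2]
  [20, -6, -41, 14, 1, -45] -> [-6, -41, -45] -> [6, 41, 45] -> [6]
  [20, 2, 25, 7, -41, -28, -20] -> [-41, -28, -20] -> [41, 28, 20] -> [41]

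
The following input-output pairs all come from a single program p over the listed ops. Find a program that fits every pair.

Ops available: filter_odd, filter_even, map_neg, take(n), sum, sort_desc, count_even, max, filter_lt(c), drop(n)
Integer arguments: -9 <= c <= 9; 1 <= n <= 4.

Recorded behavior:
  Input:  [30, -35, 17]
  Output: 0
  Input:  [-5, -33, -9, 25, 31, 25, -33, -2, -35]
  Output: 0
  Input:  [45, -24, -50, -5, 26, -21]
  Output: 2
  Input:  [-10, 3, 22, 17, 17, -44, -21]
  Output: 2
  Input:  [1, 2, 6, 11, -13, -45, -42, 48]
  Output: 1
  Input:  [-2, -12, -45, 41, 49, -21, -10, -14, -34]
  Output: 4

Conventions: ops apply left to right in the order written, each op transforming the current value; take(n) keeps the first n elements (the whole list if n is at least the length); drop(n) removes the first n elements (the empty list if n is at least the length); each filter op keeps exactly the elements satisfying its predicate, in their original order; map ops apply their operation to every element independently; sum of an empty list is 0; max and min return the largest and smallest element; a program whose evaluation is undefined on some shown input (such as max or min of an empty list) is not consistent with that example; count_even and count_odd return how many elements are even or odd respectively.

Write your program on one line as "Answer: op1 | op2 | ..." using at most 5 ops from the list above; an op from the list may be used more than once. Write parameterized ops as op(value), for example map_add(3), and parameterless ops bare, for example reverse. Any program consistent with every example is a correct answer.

sort_desc | filter_lt(2) | filter_lt(-6) | count_even

Check, running the answer program on each example:
  [30, -35, 17] -> [30, 17, -35] -> [-35] -> [-35] -> 0
  [-5, -33, -9, 25, 31, 25, -33, -2, -35] -> [31, 25, 25, -2, -5, -9, -33, -33, -35] -> [-2, -5, -9, -33, -33, -35] -> [-9, -33, -33, -35] -> 0
  [45, -24, -50, -5, 26, -21] -> [45, 26, -5, -21, -24, -50] -> [-5, -21, -24, -50] -> [-21, -24, -50] -> 2
  [-10, 3, 22, 17, 17, -44, -21] -> [22, 17, 17, 3, -10, -21, -44] -> [-10, -21, -44] -> [-10, -21, -44] -> 2
  [1, 2, 6, 11, -13, -45, -42, 48] -> [48, 11, 6, 2, 1, -13, -42, -45] -> [1, -13, -42, -45] -> [-13, -42, -45] -> 1
  [-2, -12, -45, 41, 49, -21, -10, -14, -34] -> [49, 41, -2, -10, -12, -14, -21, -34, -45] -> [-2, -10, -12, -14, -21, -34, -45] -> [-10, -12, -14, -21, -34, -45] -> 4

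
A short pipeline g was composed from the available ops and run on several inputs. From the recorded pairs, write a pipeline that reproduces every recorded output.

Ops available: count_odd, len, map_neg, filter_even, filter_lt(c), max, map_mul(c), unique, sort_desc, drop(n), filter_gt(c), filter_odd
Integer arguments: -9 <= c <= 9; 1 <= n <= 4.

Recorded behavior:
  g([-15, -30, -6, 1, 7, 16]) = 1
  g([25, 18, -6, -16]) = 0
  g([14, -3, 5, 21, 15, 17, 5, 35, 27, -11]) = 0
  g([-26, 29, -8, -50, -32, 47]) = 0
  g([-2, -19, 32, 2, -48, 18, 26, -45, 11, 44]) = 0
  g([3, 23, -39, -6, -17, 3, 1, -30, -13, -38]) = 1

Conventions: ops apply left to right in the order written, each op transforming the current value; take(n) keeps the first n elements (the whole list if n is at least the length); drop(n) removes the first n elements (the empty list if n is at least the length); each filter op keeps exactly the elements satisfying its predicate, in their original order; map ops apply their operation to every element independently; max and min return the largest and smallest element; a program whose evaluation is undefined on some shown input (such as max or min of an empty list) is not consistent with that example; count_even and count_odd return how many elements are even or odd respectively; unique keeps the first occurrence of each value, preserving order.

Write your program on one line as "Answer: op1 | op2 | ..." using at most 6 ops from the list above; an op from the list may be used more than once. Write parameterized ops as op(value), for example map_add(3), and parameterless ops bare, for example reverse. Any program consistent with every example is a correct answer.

filter_odd | filter_gt(-2) | unique | sort_desc | filter_lt(3) | count_odd

Check, running the answer program on each example:
  [-15, -30, -6, 1, 7, 16] -> [-15, 1, 7] -> [1, 7] -> [1, 7] -> [7, 1] -> [1] -> 1
  [25, 18, -6, -16] -> [25] -> [25] -> [25] -> [25] -> [] -> 0
  [14, -3, 5, 21, 15, 17, 5, 35, 27, -11] -> [-3, 5, 21, 15, 17, 5, 35, 27, -11] -> [5, 21, 15, 17, 5, 35, 27] -> [5, 21, 15, 17, 35, 27] -> [35, 27, 21, 17, 15, 5] -> [] -> 0
  [-26, 29, -8, -50, -32, 47] -> [29, 47] -> [29, 47] -> [29, 47] -> [47, 29] -> [] -> 0
  [-2, -19, 32, 2, -48, 18, 26, -45, 11, 44] -> [-19, -45, 11] -> [11] -> [11] -> [11] -> [] -> 0
  [3, 23, -39, -6, -17, 3, 1, -30, -13, -38] -> [3, 23, -39, -17, 3, 1, -13] -> [3, 23, 3, 1] -> [3, 23, 1] -> [23, 3, 1] -> [1] -> 1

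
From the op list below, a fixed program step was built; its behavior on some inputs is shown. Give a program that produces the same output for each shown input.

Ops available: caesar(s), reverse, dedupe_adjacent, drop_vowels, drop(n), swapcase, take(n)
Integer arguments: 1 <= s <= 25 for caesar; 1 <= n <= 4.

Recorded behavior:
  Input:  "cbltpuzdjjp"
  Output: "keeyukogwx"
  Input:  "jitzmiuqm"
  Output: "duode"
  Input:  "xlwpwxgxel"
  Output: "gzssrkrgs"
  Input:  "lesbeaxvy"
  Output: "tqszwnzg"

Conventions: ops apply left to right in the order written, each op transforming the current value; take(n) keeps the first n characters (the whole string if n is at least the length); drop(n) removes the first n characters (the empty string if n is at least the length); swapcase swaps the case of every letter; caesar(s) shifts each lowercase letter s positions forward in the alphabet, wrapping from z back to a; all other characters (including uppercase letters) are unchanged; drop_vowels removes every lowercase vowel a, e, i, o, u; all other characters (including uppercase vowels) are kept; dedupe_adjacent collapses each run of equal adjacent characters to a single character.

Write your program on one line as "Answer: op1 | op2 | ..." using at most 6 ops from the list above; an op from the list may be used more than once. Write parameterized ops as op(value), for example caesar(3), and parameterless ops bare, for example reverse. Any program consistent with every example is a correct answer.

caesar(14) | drop_vowels | reverse | caesar(12) | caesar(20) | caesar(1)

Check, running the answer program on each example:
  "cbltpuzdjjp" -> "qpzhdinrxxd" -> "qpzhdnrxxd" -> "dxxrndhzpq" -> "pjjdzptlbc" -> "jddxtjnfvw" -> "keeyukogwx"
  "jitzmiuqm" -> "xwhnawiea" -> "xwhnw" -> "wnhwx" -> "iztij" -> "ctncd" -> "duode"
  "xlwpwxgxel" -> "lzkdklulsz" -> "lzkdkllsz" -> "zsllkdkzl" -> "lexxwpwlx" -> "fyrrqjqfr" -> "gzssrkrgs"
  "lesbeaxvy" -> "zsgpsoljm" -> "zsgpsljm" -> "mjlspgsz" -> "yvxebsel" -> "spryvmyf" -> "tqszwnzg"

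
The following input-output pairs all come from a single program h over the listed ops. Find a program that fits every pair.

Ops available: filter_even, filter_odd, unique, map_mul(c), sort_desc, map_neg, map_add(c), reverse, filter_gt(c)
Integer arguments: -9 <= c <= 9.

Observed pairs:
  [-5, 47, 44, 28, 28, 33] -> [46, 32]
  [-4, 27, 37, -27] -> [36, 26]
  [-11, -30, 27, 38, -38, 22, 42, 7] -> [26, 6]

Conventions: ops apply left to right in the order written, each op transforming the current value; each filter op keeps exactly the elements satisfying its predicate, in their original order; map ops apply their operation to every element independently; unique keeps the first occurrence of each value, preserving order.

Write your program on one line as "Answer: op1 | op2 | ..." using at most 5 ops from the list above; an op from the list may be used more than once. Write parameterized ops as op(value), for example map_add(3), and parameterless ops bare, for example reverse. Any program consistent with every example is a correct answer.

reverse | map_add(-1) | filter_even | sort_desc | filter_gt(5)

Check, running the answer program on each example:
  [-5, 47, 44, 28, 28, 33] -> [33, 28, 28, 44, 47, -5] -> [32, 27, 27, 43, 46, -6] -> [32, 46, -6] -> [46, 32, -6] -> [46, 32]
  [-4, 27, 37, -27] -> [-27, 37, 27, -4] -> [-28, 36, 26, -5] -> [-28, 36, 26] -> [36, 26, -28] -> [36, 26]
  [-11, -30, 27, 38, -38, 22, 42, 7] -> [7, 42, 22, -38, 38, 27, -30, -11] -> [6, 41, 21, -39, 37, 26, -31, -12] -> [6, 26, -12] -> [26, 6, -12] -> [26, 6]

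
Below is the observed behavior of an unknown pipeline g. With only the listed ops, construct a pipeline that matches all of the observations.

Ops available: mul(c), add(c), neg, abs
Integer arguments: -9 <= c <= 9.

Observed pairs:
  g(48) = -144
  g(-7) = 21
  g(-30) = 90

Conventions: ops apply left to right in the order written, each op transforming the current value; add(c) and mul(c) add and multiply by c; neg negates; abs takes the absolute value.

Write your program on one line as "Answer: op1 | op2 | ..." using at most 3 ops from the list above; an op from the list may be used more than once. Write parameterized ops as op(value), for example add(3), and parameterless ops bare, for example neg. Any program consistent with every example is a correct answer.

neg | mul(-3) | neg

Check, running the answer program on each example:
  48 -> -48 -> 144 -> -144
  -7 -> 7 -> -21 -> 21
  -30 -> 30 -> -90 -> 90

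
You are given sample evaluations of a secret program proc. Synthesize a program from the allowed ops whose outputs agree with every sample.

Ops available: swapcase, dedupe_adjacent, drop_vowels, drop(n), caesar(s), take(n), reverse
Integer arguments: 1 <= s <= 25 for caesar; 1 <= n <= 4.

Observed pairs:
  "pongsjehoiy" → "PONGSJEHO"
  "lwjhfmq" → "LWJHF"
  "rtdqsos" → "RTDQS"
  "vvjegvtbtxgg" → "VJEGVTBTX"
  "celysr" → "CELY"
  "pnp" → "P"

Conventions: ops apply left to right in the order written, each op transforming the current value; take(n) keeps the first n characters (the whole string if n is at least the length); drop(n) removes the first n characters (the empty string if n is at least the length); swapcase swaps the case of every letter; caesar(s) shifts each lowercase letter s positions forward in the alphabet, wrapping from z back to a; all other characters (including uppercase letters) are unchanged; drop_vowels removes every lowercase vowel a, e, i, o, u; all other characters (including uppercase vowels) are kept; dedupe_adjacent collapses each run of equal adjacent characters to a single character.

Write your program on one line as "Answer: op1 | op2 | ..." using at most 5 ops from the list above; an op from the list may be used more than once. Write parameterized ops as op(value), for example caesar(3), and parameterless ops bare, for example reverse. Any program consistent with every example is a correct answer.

reverse | drop(2) | swapcase | dedupe_adjacent | reverse

Check, running the answer program on each example:
  "pongsjehoiy" -> "yiohejsgnop" -> "ohejsgnop" -> "OHEJSGNOP" -> "OHEJSGNOP" -> "PONGSJEHO"
  "lwjhfmq" -> "qmfhjwl" -> "fhjwl" -> "FHJWL" -> "FHJWL" -> "LWJHF"
  "rtdqsos" -> "sosqdtr" -> "sqdtr" -> "SQDTR" -> "SQDTR" -> "RTDQS"
  "vvjegvtbtxgg" -> "ggxtbtvgejvv" -> "xtbtvgejvv" -> "XTBTVGEJVV" -> "XTBTVGEJV" -> "VJEGVTBTX"
  "celysr" -> "rsylec" -> "ylec" -> "YLEC" -> "YLEC" -> "CELY"
  "pnp" -> "pnp" -> "p" -> "P" -> "P" -> "P"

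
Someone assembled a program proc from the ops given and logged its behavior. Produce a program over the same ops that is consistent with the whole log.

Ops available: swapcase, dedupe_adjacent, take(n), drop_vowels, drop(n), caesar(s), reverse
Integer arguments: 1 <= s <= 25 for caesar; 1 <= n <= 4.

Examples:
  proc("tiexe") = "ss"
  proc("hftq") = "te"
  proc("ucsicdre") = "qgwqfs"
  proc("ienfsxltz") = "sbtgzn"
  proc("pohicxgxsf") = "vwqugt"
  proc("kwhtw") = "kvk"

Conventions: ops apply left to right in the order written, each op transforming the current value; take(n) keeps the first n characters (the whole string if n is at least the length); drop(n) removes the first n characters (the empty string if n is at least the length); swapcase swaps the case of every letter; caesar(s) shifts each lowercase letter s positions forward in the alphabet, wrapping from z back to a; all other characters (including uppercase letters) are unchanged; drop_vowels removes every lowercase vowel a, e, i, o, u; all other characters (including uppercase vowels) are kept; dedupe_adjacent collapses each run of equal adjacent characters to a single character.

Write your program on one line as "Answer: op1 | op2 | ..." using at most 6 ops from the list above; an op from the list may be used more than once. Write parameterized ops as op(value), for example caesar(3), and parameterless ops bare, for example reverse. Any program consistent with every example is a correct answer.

caesar(11) | drop_vowels | drop(1) | caesar(9) | caesar(20)

Check, running the answer program on each example:
  "tiexe" -> "etpip" -> "tpp" -> "pp" -> "yy" -> "ss"
  "hftq" -> "sqeb" -> "sqb" -> "qb" -> "zk" -> "te"
  "ucsicdre" -> "fndtnocp" -> "fndtncp" -> "ndtncp" -> "wmcwly" -> "qgwqfs"
  "ienfsxltz" -> "tpyqdiwek" -> "tpyqdwk" -> "pyqdwk" -> "yhzmft" -> "sbtgzn"
  "pohicxgxsf" -> "azstniridq" -> "zstnrdq" -> "stnrdq" -> "bcwamz" -> "vwqugt"
  "kwhtw" -> "vhseh" -> "vhsh" -> "hsh" -> "qbq" -> "kvk"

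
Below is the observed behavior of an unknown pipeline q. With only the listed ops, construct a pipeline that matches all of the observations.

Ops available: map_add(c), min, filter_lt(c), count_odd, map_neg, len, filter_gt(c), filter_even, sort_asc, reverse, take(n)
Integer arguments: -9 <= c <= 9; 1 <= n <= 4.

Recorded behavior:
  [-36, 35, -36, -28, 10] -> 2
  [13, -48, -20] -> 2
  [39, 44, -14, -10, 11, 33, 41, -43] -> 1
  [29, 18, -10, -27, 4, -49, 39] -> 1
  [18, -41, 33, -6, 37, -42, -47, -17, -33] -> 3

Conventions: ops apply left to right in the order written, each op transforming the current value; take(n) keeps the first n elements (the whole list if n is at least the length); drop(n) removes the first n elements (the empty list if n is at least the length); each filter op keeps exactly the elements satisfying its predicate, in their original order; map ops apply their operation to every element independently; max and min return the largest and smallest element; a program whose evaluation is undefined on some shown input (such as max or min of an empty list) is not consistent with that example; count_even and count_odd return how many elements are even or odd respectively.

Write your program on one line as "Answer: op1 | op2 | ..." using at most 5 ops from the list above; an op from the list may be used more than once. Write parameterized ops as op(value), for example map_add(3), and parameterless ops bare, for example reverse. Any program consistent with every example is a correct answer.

map_add(-3) | reverse | take(3) | filter_lt(-7) | len

Check, running the answer program on each example:
  [-36, 35, -36, -28, 10] -> [-39, 32, -39, -31, 7] -> [7, -31, -39, 32, -39] -> [7, -31, -39] -> [-31, -39] -> 2
  [13, -48, -20] -> [10, -51, -23] -> [-23, -51, 10] -> [-23, -51, 10] -> [-23, -51] -> 2
  [39, 44, -14, -10, 11, 33, 41, -43] -> [36, 41, -17, -13, 8, 30, 38, -46] -> [-46, 38, 30, 8, -13, -17, 41, 36] -> [-46, 38, 30] -> [-46] -> 1
  [29, 18, -10, -27, 4, -49, 39] -> [26, 15, -13, -30, 1, -52, 36] -> [36, -52, 1, -30, -13, 15, 26] -> [36, -52, 1] -> [-52] -> 1
  [18, -41, 33, -6, 37, -42, -47, -17, -33] -> [15, -44, 30, -9, 34, -45, -50, -20, -36] -> [-36, -20, -50, -45, 34, -9, 30, -44, 15] -> [-36, -20, -50] -> [-36, -20, -50] -> 3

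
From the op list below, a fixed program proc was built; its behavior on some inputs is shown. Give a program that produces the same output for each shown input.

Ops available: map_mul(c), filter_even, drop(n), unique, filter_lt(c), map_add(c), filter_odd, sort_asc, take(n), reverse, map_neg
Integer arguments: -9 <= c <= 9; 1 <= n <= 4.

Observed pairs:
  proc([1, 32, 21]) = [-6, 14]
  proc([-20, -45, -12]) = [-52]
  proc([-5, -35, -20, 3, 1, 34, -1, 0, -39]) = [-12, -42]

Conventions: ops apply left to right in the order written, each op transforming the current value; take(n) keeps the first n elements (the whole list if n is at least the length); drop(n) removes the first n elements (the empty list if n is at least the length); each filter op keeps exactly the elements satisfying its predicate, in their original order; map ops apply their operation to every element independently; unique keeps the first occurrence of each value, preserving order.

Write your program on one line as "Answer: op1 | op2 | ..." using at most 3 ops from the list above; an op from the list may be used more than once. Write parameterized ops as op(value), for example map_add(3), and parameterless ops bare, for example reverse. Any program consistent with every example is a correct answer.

take(3) | filter_odd | map_add(-7)

Check, running the answer program on each example:
  [1, 32, 21] -> [1, 32, 21] -> [1, 21] -> [-6, 14]
  [-20, -45, -12] -> [-20, -45, -12] -> [-45] -> [-52]
  [-5, -35, -20, 3, 1, 34, -1, 0, -39] -> [-5, -35, -20] -> [-5, -35] -> [-12, -42]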